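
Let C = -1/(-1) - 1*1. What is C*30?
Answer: 0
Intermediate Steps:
C = 0 (C = -1*(-1) - 1 = 1 - 1 = 0)
C*30 = 0*30 = 0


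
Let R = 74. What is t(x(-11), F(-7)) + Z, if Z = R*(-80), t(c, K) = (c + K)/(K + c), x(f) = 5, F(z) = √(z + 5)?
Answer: -5919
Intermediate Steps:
F(z) = √(5 + z)
t(c, K) = 1 (t(c, K) = (K + c)/(K + c) = 1)
Z = -5920 (Z = 74*(-80) = -5920)
t(x(-11), F(-7)) + Z = 1 - 5920 = -5919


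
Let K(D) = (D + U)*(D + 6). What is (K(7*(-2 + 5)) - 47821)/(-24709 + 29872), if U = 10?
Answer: -46984/5163 ≈ -9.1001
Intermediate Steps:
K(D) = (6 + D)*(10 + D) (K(D) = (D + 10)*(D + 6) = (10 + D)*(6 + D) = (6 + D)*(10 + D))
(K(7*(-2 + 5)) - 47821)/(-24709 + 29872) = ((60 + (7*(-2 + 5))**2 + 16*(7*(-2 + 5))) - 47821)/(-24709 + 29872) = ((60 + (7*3)**2 + 16*(7*3)) - 47821)/5163 = ((60 + 21**2 + 16*21) - 47821)*(1/5163) = ((60 + 441 + 336) - 47821)*(1/5163) = (837 - 47821)*(1/5163) = -46984*1/5163 = -46984/5163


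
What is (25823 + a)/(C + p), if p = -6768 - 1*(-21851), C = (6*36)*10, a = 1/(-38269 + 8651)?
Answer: 764825613/510703174 ≈ 1.4976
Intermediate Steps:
a = -1/29618 (a = 1/(-29618) = -1/29618 ≈ -3.3763e-5)
C = 2160 (C = 216*10 = 2160)
p = 15083 (p = -6768 + 21851 = 15083)
(25823 + a)/(C + p) = (25823 - 1/29618)/(2160 + 15083) = (764825613/29618)/17243 = (764825613/29618)*(1/17243) = 764825613/510703174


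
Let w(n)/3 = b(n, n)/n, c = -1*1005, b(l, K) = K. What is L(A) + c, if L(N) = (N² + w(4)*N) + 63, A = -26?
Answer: -344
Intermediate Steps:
c = -1005
w(n) = 3 (w(n) = 3*(n/n) = 3*1 = 3)
L(N) = 63 + N² + 3*N (L(N) = (N² + 3*N) + 63 = 63 + N² + 3*N)
L(A) + c = (63 + (-26)² + 3*(-26)) - 1005 = (63 + 676 - 78) - 1005 = 661 - 1005 = -344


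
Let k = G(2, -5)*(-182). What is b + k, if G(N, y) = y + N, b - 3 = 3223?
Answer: 3772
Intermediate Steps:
b = 3226 (b = 3 + 3223 = 3226)
G(N, y) = N + y
k = 546 (k = (2 - 5)*(-182) = -3*(-182) = 546)
b + k = 3226 + 546 = 3772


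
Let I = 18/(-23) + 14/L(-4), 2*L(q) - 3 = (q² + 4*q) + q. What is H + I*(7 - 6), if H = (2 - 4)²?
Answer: -570/23 ≈ -24.783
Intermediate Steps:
L(q) = 3/2 + q²/2 + 5*q/2 (L(q) = 3/2 + ((q² + 4*q) + q)/2 = 3/2 + (q² + 5*q)/2 = 3/2 + (q²/2 + 5*q/2) = 3/2 + q²/2 + 5*q/2)
I = -662/23 (I = 18/(-23) + 14/(3/2 + (½)*(-4)² + (5/2)*(-4)) = 18*(-1/23) + 14/(3/2 + (½)*16 - 10) = -18/23 + 14/(3/2 + 8 - 10) = -18/23 + 14/(-½) = -18/23 + 14*(-2) = -18/23 - 28 = -662/23 ≈ -28.783)
H = 4 (H = (-2)² = 4)
H + I*(7 - 6) = 4 - 662*(7 - 6)/23 = 4 - 662/23*1 = 4 - 662/23 = -570/23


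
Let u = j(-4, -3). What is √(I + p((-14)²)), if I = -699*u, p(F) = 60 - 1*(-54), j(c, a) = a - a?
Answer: √114 ≈ 10.677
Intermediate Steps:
j(c, a) = 0
u = 0
p(F) = 114 (p(F) = 60 + 54 = 114)
I = 0 (I = -699*0 = 0)
√(I + p((-14)²)) = √(0 + 114) = √114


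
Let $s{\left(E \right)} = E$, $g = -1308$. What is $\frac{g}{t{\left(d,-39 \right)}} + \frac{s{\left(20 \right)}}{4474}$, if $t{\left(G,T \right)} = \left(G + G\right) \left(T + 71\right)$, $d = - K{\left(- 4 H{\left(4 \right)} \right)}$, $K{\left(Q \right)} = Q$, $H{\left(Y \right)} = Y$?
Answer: $- \frac{728939}{572672} \approx -1.2729$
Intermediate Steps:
$d = 16$ ($d = - \left(-4\right) 4 = \left(-1\right) \left(-16\right) = 16$)
$t{\left(G,T \right)} = 2 G \left(71 + T\right)$
$\frac{g}{t{\left(d,-39 \right)}} + \frac{s{\left(20 \right)}}{4474} = - \frac{1308}{2 \cdot 16 \left(71 - 39\right)} + \frac{20}{4474} = - \frac{1308}{2 \cdot 16 \cdot 32} + 20 \cdot \frac{1}{4474} = - \frac{1308}{1024} + \frac{10}{2237} = \left(-1308\right) \frac{1}{1024} + \frac{10}{2237} = - \frac{327}{256} + \frac{10}{2237} = - \frac{728939}{572672}$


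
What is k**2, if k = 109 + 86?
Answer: 38025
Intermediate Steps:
k = 195
k**2 = 195**2 = 38025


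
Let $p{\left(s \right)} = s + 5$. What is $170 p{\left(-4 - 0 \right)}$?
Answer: $170$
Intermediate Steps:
$p{\left(s \right)} = 5 + s$
$170 p{\left(-4 - 0 \right)} = 170 \left(5 - 4\right) = 170 \cdot 1 = 170$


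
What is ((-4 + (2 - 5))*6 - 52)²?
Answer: 8836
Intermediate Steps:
((-4 + (2 - 5))*6 - 52)² = ((-4 - 3)*6 - 52)² = (-7*6 - 52)² = (-42 - 52)² = (-94)² = 8836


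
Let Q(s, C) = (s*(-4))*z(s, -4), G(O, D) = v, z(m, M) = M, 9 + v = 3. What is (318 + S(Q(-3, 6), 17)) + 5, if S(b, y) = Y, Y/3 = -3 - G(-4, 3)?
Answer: 332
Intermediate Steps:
v = -6 (v = -9 + 3 = -6)
G(O, D) = -6
Q(s, C) = 16*s (Q(s, C) = (s*(-4))*(-4) = -4*s*(-4) = 16*s)
Y = 9 (Y = 3*(-3 - 1*(-6)) = 3*(-3 + 6) = 3*3 = 9)
S(b, y) = 9
(318 + S(Q(-3, 6), 17)) + 5 = (318 + 9) + 5 = 327 + 5 = 332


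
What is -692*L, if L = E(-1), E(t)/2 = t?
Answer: 1384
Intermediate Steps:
E(t) = 2*t
L = -2 (L = 2*(-1) = -2)
-692*L = -692*(-2) = 1384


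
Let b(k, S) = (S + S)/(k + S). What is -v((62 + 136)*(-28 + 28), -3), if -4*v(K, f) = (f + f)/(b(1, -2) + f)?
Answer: -3/2 ≈ -1.5000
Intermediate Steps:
b(k, S) = 2*S/(S + k) (b(k, S) = (2*S)/(S + k) = 2*S/(S + k))
v(K, f) = -f/(2*(4 + f)) (v(K, f) = -(f + f)/(4*(2*(-2)/(-2 + 1) + f)) = -2*f/(4*(2*(-2)/(-1) + f)) = -2*f/(4*(2*(-2)*(-1) + f)) = -2*f/(4*(4 + f)) = -f/(2*(4 + f)))
-v((62 + 136)*(-28 + 28), -3) = -(-1)*(-3)/(8 + 2*(-3)) = -(-1)*(-3)/(8 - 6) = -(-1)*(-3)/2 = -1*3/2 = -3/2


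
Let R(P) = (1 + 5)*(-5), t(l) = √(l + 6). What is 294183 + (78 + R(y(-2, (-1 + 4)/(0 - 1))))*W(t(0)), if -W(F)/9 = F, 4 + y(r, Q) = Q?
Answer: 294183 - 432*√6 ≈ 2.9313e+5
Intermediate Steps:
t(l) = √(6 + l)
y(r, Q) = -4 + Q
R(P) = -30 (R(P) = 6*(-5) = -30)
W(F) = -9*F
294183 + (78 + R(y(-2, (-1 + 4)/(0 - 1))))*W(t(0)) = 294183 + (78 - 30)*(-9*√(6 + 0)) = 294183 + 48*(-9*√6) = 294183 - 432*√6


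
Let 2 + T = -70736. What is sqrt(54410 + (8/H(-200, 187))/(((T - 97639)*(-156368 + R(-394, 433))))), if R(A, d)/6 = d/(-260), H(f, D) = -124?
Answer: 7*sqrt(12502864915701006435283054411590)/106111742559493 ≈ 233.26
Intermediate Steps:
T = -70738 (T = -2 - 70736 = -70738)
R(A, d) = -3*d/130 (R(A, d) = 6*(d/(-260)) = 6*(d*(-1/260)) = 6*(-d/260) = -3*d/130)
sqrt(54410 + (8/H(-200, 187))/(((T - 97639)*(-156368 + R(-394, 433))))) = sqrt(54410 + (8/(-124))/(((-70738 - 97639)*(-156368 - 3/130*433)))) = sqrt(54410 + (8*(-1/124))/((-168377*(-156368 - 1299/130)))) = sqrt(54410 - 2/(31*((-168377*(-20329139/130))))) = sqrt(54410 - 2/(31*3422959437403/130)) = sqrt(54410 - 2/31*130/3422959437403) = sqrt(54410 - 260/106111742559493) = sqrt(5773539912662013870/106111742559493) = 7*sqrt(12502864915701006435283054411590)/106111742559493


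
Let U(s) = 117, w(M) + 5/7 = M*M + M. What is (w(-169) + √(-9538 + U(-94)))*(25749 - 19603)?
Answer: 174492842 + 6146*I*√9421 ≈ 1.7449e+8 + 5.9654e+5*I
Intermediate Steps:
w(M) = -5/7 + M + M² (w(M) = -5/7 + (M*M + M) = -5/7 + (M² + M) = -5/7 + (M + M²) = -5/7 + M + M²)
(w(-169) + √(-9538 + U(-94)))*(25749 - 19603) = ((-5/7 - 169 + (-169)²) + √(-9538 + 117))*(25749 - 19603) = ((-5/7 - 169 + 28561) + √(-9421))*6146 = (198739/7 + I*√9421)*6146 = 174492842 + 6146*I*√9421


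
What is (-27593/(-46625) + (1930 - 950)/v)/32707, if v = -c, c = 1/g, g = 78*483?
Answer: -1721419217407/1524963875 ≈ -1128.8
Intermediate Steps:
g = 37674
c = 1/37674 ≈ 2.6544e-5
v = -1/37674 (v = -1*1/37674 = -1/37674 ≈ -2.6544e-5)
(-27593/(-46625) + (1930 - 950)/v)/32707 = (-27593/(-46625) + (1930 - 950)/(-1/37674))/32707 = (-27593*(-1/46625) + 980*(-37674))*(1/32707) = (27593/46625 - 36920520)*(1/32707) = -1721419217407/46625*1/32707 = -1721419217407/1524963875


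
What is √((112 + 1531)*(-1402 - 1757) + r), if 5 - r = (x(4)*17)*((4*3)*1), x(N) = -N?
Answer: 2*I*√1297354 ≈ 2278.0*I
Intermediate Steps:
r = 821 (r = 5 - -1*4*17*(4*3)*1 = 5 - (-4*17)*12*1 = 5 - (-68)*12 = 5 - 1*(-816) = 5 + 816 = 821)
√((112 + 1531)*(-1402 - 1757) + r) = √((112 + 1531)*(-1402 - 1757) + 821) = √(1643*(-3159) + 821) = √(-5190237 + 821) = √(-5189416) = 2*I*√1297354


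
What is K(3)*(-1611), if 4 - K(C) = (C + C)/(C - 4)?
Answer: -16110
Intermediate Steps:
K(C) = 4 - 2*C/(-4 + C) (K(C) = 4 - (C + C)/(C - 4) = 4 - 2*C/(-4 + C))
K(3)*(-1611) = (2*(-8 + 3)/(-4 + 3))*(-1611) = (2*(-5)/(-1))*(-1611) = (2*(-1)*(-5))*(-1611) = 10*(-1611) = -16110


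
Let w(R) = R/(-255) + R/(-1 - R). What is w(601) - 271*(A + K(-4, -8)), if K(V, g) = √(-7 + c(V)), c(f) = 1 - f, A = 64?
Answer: -2662992497/153510 - 271*I*√2 ≈ -17347.0 - 383.25*I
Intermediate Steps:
K(V, g) = √(-6 - V) (K(V, g) = √(-7 + (1 - V)) = √(-6 - V))
w(R) = -R/255 + R/(-1 - R) (w(R) = R*(-1/255) + R/(-1 - R) = -R/255 + R/(-1 - R))
w(601) - 271*(A + K(-4, -8)) = -1*601*(256 + 601)/(255 + 255*601) - 271*(64 + √(-6 - 1*(-4))) = -1*601*857/(255 + 153255) - 271*(64 + √(-6 + 4)) = -1*601*857/153510 - 271*(64 + √(-2)) = -1*601*1/153510*857 - 271*(64 + I*√2) = -515057/153510 + (-17344 - 271*I*√2) = -2662992497/153510 - 271*I*√2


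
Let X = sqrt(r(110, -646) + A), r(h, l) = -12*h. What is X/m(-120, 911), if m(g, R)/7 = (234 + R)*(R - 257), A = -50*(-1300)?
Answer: 4*sqrt(995)/2620905 ≈ 4.8142e-5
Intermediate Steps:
A = 65000
m(g, R) = 7*(-257 + R)*(234 + R) (m(g, R) = 7*((234 + R)*(R - 257)) = 7*((234 + R)*(-257 + R)) = 7*((-257 + R)*(234 + R)) = 7*(-257 + R)*(234 + R))
X = 8*sqrt(995) (X = sqrt(-12*110 + 65000) = sqrt(-1320 + 65000) = sqrt(63680) = 8*sqrt(995) ≈ 252.35)
X/m(-120, 911) = (8*sqrt(995))/(-420966 - 161*911 + 7*911**2) = (8*sqrt(995))/(-420966 - 146671 + 7*829921) = (8*sqrt(995))/(-420966 - 146671 + 5809447) = (8*sqrt(995))/5241810 = (8*sqrt(995))*(1/5241810) = 4*sqrt(995)/2620905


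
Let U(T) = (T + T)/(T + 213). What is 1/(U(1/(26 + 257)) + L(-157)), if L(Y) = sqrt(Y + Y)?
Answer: 30140/285243754401 - 908419600*I*sqrt(314)/285243754401 ≈ 1.0566e-7 - 0.056433*I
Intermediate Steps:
U(T) = 2*T/(213 + T) (U(T) = (2*T)/(213 + T) = 2*T/(213 + T))
L(Y) = sqrt(2)*sqrt(Y) (L(Y) = sqrt(2*Y) = sqrt(2)*sqrt(Y))
1/(U(1/(26 + 257)) + L(-157)) = 1/(2/((26 + 257)*(213 + 1/(26 + 257))) + sqrt(2)*sqrt(-157)) = 1/(2/(283*(213 + 1/283)) + sqrt(2)*(I*sqrt(157))) = 1/(2*(1/283)/(213 + 1/283) + I*sqrt(314)) = 1/(2*(1/283)/(60280/283) + I*sqrt(314)) = 1/(2*(1/283)*(283/60280) + I*sqrt(314)) = 1/(1/30140 + I*sqrt(314))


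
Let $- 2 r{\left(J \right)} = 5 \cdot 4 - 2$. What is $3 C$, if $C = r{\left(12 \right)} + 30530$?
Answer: $91563$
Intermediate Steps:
$r{\left(J \right)} = -9$ ($r{\left(J \right)} = - \frac{5 \cdot 4 - 2}{2} = - \frac{20 - 2}{2} = \left(- \frac{1}{2}\right) 18 = -9$)
$C = 30521$ ($C = -9 + 30530 = 30521$)
$3 C = 3 \cdot 30521 = 91563$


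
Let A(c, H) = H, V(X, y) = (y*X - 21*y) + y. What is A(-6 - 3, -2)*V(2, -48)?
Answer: -1728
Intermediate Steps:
V(X, y) = -20*y + X*y (V(X, y) = (X*y - 21*y) + y = (-21*y + X*y) + y = -20*y + X*y)
A(-6 - 3, -2)*V(2, -48) = -(-96)*(-20 + 2) = -(-96)*(-18) = -2*864 = -1728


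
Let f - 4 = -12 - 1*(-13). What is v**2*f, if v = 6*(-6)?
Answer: 6480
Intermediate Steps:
v = -36
f = 5 (f = 4 + (-12 - 1*(-13)) = 4 + (-12 + 13) = 4 + 1 = 5)
v**2*f = (-36)**2*5 = 1296*5 = 6480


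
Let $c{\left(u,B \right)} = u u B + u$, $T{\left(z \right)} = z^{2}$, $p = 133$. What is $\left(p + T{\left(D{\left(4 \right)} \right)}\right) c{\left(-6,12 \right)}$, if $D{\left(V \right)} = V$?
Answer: $63474$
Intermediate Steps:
$c{\left(u,B \right)} = u + B u^{2}$ ($c{\left(u,B \right)} = u^{2} B + u = B u^{2} + u = u + B u^{2}$)
$\left(p + T{\left(D{\left(4 \right)} \right)}\right) c{\left(-6,12 \right)} = \left(133 + 4^{2}\right) \left(- 6 \left(1 + 12 \left(-6\right)\right)\right) = \left(133 + 16\right) \left(- 6 \left(1 - 72\right)\right) = 149 \left(\left(-6\right) \left(-71\right)\right) = 149 \cdot 426 = 63474$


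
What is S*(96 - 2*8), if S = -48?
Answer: -3840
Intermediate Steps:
S*(96 - 2*8) = -48*(96 - 2*8) = -48*(96 - 16) = -48*80 = -3840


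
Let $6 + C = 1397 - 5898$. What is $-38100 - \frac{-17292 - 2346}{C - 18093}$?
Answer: $- \frac{430539819}{11300} \approx -38101.0$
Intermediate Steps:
$C = -4507$ ($C = -6 + \left(1397 - 5898\right) = -6 - 4501 = -4507$)
$-38100 - \frac{-17292 - 2346}{C - 18093} = -38100 - \frac{-17292 - 2346}{-4507 - 18093} = -38100 - - \frac{19638}{-22600} = -38100 - \left(-19638\right) \left(- \frac{1}{22600}\right) = -38100 - \frac{9819}{11300} = - \frac{430539819}{11300}$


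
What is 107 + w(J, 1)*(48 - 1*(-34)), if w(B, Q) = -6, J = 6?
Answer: -385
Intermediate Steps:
107 + w(J, 1)*(48 - 1*(-34)) = 107 - 6*(48 - 1*(-34)) = 107 - 6*(48 + 34) = 107 - 6*82 = 107 - 492 = -385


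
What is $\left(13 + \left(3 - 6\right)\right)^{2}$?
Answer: $100$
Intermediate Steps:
$\left(13 + \left(3 - 6\right)\right)^{2} = \left(13 - 3\right)^{2} = 10^{2} = 100$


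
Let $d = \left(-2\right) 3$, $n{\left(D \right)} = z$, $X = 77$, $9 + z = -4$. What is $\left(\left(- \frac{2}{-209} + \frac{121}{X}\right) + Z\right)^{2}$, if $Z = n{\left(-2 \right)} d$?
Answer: $\frac{13555246329}{2140369} \approx 6333.1$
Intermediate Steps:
$z = -13$ ($z = -9 - 4 = -13$)
$n{\left(D \right)} = -13$
$d = -6$
$Z = 78$ ($Z = \left(-13\right) \left(-6\right) = 78$)
$\left(\left(- \frac{2}{-209} + \frac{121}{X}\right) + Z\right)^{2} = \left(\left(- \frac{2}{-209} + \frac{121}{77}\right) + 78\right)^{2} = \left(\left(\left(-2\right) \left(- \frac{1}{209}\right) + 121 \cdot \frac{1}{77}\right) + 78\right)^{2} = \left(\left(\frac{2}{209} + \frac{11}{7}\right) + 78\right)^{2} = \left(\frac{2313}{1463} + 78\right)^{2} = \left(\frac{116427}{1463}\right)^{2} = \frac{13555246329}{2140369}$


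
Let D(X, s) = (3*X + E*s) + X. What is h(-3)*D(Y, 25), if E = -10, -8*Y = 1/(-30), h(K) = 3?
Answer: -14999/20 ≈ -749.95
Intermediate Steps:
Y = 1/240 (Y = -⅛/(-30) = -⅛*(-1/30) = 1/240 ≈ 0.0041667)
D(X, s) = -10*s + 4*X (D(X, s) = (3*X - 10*s) + X = (-10*s + 3*X) + X = -10*s + 4*X)
h(-3)*D(Y, 25) = 3*(-10*25 + 4*(1/240)) = 3*(-250 + 1/60) = 3*(-14999/60) = -14999/20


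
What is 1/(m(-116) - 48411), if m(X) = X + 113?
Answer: -1/48414 ≈ -2.0655e-5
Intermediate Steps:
m(X) = 113 + X
1/(m(-116) - 48411) = 1/((113 - 116) - 48411) = 1/(-3 - 48411) = 1/(-48414) = -1/48414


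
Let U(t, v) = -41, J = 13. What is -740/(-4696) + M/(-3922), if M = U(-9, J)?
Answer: 193426/1151107 ≈ 0.16803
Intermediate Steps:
M = -41
-740/(-4696) + M/(-3922) = -740/(-4696) - 41/(-3922) = -740*(-1/4696) - 41*(-1/3922) = 185/1174 + 41/3922 = 193426/1151107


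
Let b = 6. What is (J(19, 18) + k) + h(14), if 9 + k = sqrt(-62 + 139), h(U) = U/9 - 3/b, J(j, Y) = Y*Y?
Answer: 5689/18 + sqrt(77) ≈ 324.83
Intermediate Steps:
J(j, Y) = Y**2
h(U) = -1/2 + U/9 (h(U) = U/9 - 3/6 = U*(1/9) - 3*1/6 = U/9 - 1/2 = -1/2 + U/9)
k = -9 + sqrt(77) (k = -9 + sqrt(-62 + 139) = -9 + sqrt(77) ≈ -0.22504)
(J(19, 18) + k) + h(14) = (18**2 + (-9 + sqrt(77))) + (-1/2 + (1/9)*14) = (324 + (-9 + sqrt(77))) + (-1/2 + 14/9) = (315 + sqrt(77)) + 19/18 = 5689/18 + sqrt(77)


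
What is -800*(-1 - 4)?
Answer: 4000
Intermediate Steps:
-800*(-1 - 4) = -800*(-5) = -80*(-50) = 4000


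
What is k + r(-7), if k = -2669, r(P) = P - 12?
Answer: -2688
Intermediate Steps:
r(P) = -12 + P
k + r(-7) = -2669 + (-12 - 7) = -2669 - 19 = -2688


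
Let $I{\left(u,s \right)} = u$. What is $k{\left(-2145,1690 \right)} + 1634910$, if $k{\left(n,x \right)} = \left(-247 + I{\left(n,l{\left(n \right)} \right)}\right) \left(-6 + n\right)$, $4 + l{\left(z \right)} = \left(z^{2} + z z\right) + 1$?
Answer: $6780102$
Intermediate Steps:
$l{\left(z \right)} = -3 + 2 z^{2}$ ($l{\left(z \right)} = -4 + \left(\left(z^{2} + z z\right) + 1\right) = -4 + \left(\left(z^{2} + z^{2}\right) + 1\right) = -4 + \left(2 z^{2} + 1\right) = -4 + \left(1 + 2 z^{2}\right) = -3 + 2 z^{2}$)
$k{\left(n,x \right)} = \left(-247 + n\right) \left(-6 + n\right)$
$k{\left(-2145,1690 \right)} + 1634910 = \left(1482 + \left(-2145\right)^{2} - -542685\right) + 1634910 = \left(1482 + 4601025 + 542685\right) + 1634910 = 5145192 + 1634910 = 6780102$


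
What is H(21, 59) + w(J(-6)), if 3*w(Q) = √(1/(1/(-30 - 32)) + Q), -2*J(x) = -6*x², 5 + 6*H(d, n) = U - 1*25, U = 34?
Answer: ⅔ + √46/3 ≈ 2.9274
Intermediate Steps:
H(d, n) = ⅔ (H(d, n) = -⅚ + (34 - 1*25)/6 = -⅚ + (34 - 25)/6 = -⅚ + (⅙)*9 = -⅚ + 3/2 = ⅔)
J(x) = 3*x² (J(x) = -(-3)*x² = 3*x²)
w(Q) = √(-62 + Q)/3 (w(Q) = √(1/(1/(-30 - 32)) + Q)/3 = √(1/(1/(-62)) + Q)/3 = √(1/(-1/62) + Q)/3 = √(-62 + Q)/3)
H(21, 59) + w(J(-6)) = ⅔ + √(-62 + 3*(-6)²)/3 = ⅔ + √(-62 + 3*36)/3 = ⅔ + √(-62 + 108)/3 = ⅔ + √46/3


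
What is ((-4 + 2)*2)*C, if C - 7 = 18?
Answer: -100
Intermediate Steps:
C = 25 (C = 7 + 18 = 25)
((-4 + 2)*2)*C = ((-4 + 2)*2)*25 = -2*2*25 = -4*25 = -100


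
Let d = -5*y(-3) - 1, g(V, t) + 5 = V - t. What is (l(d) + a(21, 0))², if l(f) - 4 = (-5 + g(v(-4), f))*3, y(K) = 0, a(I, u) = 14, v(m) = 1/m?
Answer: 1521/16 ≈ 95.063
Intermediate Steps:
g(V, t) = -5 + V - t (g(V, t) = -5 + (V - t) = -5 + V - t)
d = -1 (d = -5*0 - 1 = 0 - 1 = -1)
l(f) = -107/4 - 3*f (l(f) = 4 + (-5 + (-5 + 1/(-4) - f))*3 = 4 + (-5 + (-5 - ¼ - f))*3 = 4 + (-5 + (-21/4 - f))*3 = 4 + (-41/4 - f)*3 = 4 + (-123/4 - 3*f) = -107/4 - 3*f)
(l(d) + a(21, 0))² = ((-107/4 - 3*(-1)) + 14)² = ((-107/4 + 3) + 14)² = (-95/4 + 14)² = (-39/4)² = 1521/16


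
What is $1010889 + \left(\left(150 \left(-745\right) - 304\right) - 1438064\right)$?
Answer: $-539229$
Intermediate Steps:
$1010889 + \left(\left(150 \left(-745\right) - 304\right) - 1438064\right) = 1010889 - 1550118 = -539229$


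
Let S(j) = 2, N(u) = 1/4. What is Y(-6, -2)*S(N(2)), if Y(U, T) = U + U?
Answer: -24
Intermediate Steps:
N(u) = ¼
Y(U, T) = 2*U
Y(-6, -2)*S(N(2)) = (2*(-6))*2 = -12*2 = -24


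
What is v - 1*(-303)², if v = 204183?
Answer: 112374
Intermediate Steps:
v - 1*(-303)² = 204183 - 1*(-303)² = 204183 - 1*91809 = 204183 - 91809 = 112374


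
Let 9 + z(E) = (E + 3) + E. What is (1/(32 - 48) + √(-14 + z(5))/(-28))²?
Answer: -111/12544 + I*√10/224 ≈ -0.0088488 + 0.014117*I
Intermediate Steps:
z(E) = -6 + 2*E (z(E) = -9 + ((E + 3) + E) = -9 + ((3 + E) + E) = -9 + (3 + 2*E) = -6 + 2*E)
(1/(32 - 48) + √(-14 + z(5))/(-28))² = (1/(32 - 48) + √(-14 + (-6 + 2*5))/(-28))² = (1/(-16) + √(-14 + (-6 + 10))*(-1/28))² = (-1/16 + √(-14 + 4)*(-1/28))² = (-1/16 + √(-10)*(-1/28))² = (-1/16 + (I*√10)*(-1/28))² = (-1/16 - I*√10/28)²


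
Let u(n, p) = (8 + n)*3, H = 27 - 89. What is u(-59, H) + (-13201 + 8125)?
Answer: -5229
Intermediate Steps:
H = -62
u(n, p) = 24 + 3*n
u(-59, H) + (-13201 + 8125) = (24 + 3*(-59)) + (-13201 + 8125) = (24 - 177) - 5076 = -153 - 5076 = -5229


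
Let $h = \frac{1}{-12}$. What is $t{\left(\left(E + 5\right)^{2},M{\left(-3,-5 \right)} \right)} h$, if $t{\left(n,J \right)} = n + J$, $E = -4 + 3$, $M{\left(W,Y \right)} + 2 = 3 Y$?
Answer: $\frac{1}{12} \approx 0.083333$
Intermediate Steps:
$M{\left(W,Y \right)} = -2 + 3 Y$
$E = -1$
$h = - \frac{1}{12} \approx -0.083333$
$t{\left(n,J \right)} = J + n$
$t{\left(\left(E + 5\right)^{2},M{\left(-3,-5 \right)} \right)} h = \left(\left(-2 + 3 \left(-5\right)\right) + \left(-1 + 5\right)^{2}\right) \left(- \frac{1}{12}\right) = \left(\left(-2 - 15\right) + 4^{2}\right) \left(- \frac{1}{12}\right) = \left(-17 + 16\right) \left(- \frac{1}{12}\right) = \left(-1\right) \left(- \frac{1}{12}\right) = \frac{1}{12}$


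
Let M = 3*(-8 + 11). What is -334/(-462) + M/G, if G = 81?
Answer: 578/693 ≈ 0.83405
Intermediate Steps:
M = 9 (M = 3*3 = 9)
-334/(-462) + M/G = -334/(-462) + 9/81 = -334*(-1/462) + 9*(1/81) = 167/231 + ⅑ = 578/693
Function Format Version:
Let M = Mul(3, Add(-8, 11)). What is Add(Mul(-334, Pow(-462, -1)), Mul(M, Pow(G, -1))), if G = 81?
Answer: Rational(578, 693) ≈ 0.83405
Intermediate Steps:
M = 9 (M = Mul(3, 3) = 9)
Add(Mul(-334, Pow(-462, -1)), Mul(M, Pow(G, -1))) = Add(Mul(-334, Pow(-462, -1)), Mul(9, Pow(81, -1))) = Add(Mul(-334, Rational(-1, 462)), Mul(9, Rational(1, 81))) = Add(Rational(167, 231), Rational(1, 9)) = Rational(578, 693)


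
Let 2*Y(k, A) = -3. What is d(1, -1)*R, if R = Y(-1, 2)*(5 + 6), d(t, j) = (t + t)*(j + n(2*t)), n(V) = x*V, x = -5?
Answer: 363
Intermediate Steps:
Y(k, A) = -3/2 (Y(k, A) = (1/2)*(-3) = -3/2)
n(V) = -5*V
d(t, j) = 2*t*(j - 10*t) (d(t, j) = (t + t)*(j - 10*t) = (2*t)*(j - 10*t) = 2*t*(j - 10*t))
R = -33/2 (R = -3*(5 + 6)/2 = -3/2*11 = -33/2 ≈ -16.500)
d(1, -1)*R = (2*1*(-1 - 10*1))*(-33/2) = (2*1*(-1 - 10))*(-33/2) = (2*1*(-11))*(-33/2) = -22*(-33/2) = 363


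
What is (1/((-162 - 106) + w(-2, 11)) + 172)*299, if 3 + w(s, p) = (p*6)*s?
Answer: 1594245/31 ≈ 51427.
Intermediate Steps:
w(s, p) = -3 + 6*p*s (w(s, p) = -3 + (p*6)*s = -3 + (6*p)*s = -3 + 6*p*s)
(1/((-162 - 106) + w(-2, 11)) + 172)*299 = (1/((-162 - 106) + (-3 + 6*11*(-2))) + 172)*299 = (1/(-268 + (-3 - 132)) + 172)*299 = (1/(-268 - 135) + 172)*299 = (1/(-403) + 172)*299 = (-1/403 + 172)*299 = (69315/403)*299 = 1594245/31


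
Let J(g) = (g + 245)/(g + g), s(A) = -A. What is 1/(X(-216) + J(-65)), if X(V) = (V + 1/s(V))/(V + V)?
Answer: -1213056/1073101 ≈ -1.1304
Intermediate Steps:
J(g) = (245 + g)/(2*g) (J(g) = (245 + g)/((2*g)) = (245 + g)*(1/(2*g)) = (245 + g)/(2*g))
X(V) = (V - 1/V)/(2*V) (X(V) = (V + 1/(-V))/(V + V) = (V - 1/V)/((2*V)) = (V - 1/V)*(1/(2*V)) = (V - 1/V)/(2*V))
1/(X(-216) + J(-65)) = 1/((½)*(-1 + (-216)²)/(-216)² + (½)*(245 - 65)/(-65)) = 1/((½)*(1/46656)*(-1 + 46656) + (½)*(-1/65)*180) = 1/((½)*(1/46656)*46655 - 18/13) = 1/(46655/93312 - 18/13) = 1/(-1073101/1213056) = -1213056/1073101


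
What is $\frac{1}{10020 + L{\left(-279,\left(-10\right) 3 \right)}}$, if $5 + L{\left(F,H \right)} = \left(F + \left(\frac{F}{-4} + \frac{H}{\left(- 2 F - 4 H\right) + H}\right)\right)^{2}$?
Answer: $\frac{729}{39234736} \approx 1.858 \cdot 10^{-5}$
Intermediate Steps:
$L{\left(F,H \right)} = -5 + \left(\frac{3 F}{4} + \frac{H}{- 3 H - 2 F}\right)^{2}$ ($L{\left(F,H \right)} = -5 + \left(F + \left(\frac{F}{-4} + \frac{H}{\left(- 2 F - 4 H\right) + H}\right)\right)^{2} = -5 + \left(F + \left(F \left(- \frac{1}{4}\right) + \frac{H}{\left(- 4 H - 2 F\right) + H}\right)\right)^{2} = -5 + \left(F - \left(\frac{F}{4} - \frac{H}{- 3 H - 2 F}\right)\right)^{2} = -5 + \left(\frac{3 F}{4} + \frac{H}{- 3 H - 2 F}\right)^{2}$)
$\frac{1}{10020 + L{\left(-279,\left(-10\right) 3 \right)}} = \frac{1}{10020 - \left(5 - \frac{\left(- 4 \left(\left(-10\right) 3\right) + 6 \left(-279\right)^{2} + 9 \left(-279\right) \left(\left(-10\right) 3\right)\right)^{2}}{16 \left(2 \left(-279\right) + 3 \left(\left(-10\right) 3\right)\right)^{2}}\right)} = \frac{1}{10020 - \left(5 - \frac{\left(\left(-4\right) \left(-30\right) + 6 \cdot 77841 + 9 \left(-279\right) \left(-30\right)\right)^{2}}{16 \left(-558 + 3 \left(-30\right)\right)^{2}}\right)} = \frac{1}{10020 - \left(5 - \frac{\left(120 + 467046 + 75330\right)^{2}}{16 \left(-558 - 90\right)^{2}}\right)} = \frac{1}{10020 - \left(5 - \frac{542496^{2}}{16 \cdot 419904}\right)} = \frac{1}{10020 - \left(5 - \frac{31933801}{729}\right)} = \frac{1}{10020 + \left(-5 + \frac{31933801}{729}\right)} = \frac{1}{10020 + \frac{31930156}{729}} = \frac{1}{\frac{39234736}{729}} = \frac{729}{39234736}$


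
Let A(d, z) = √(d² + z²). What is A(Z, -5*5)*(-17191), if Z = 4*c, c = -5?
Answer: -85955*√41 ≈ -5.5038e+5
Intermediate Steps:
Z = -20 (Z = 4*(-5) = -20)
A(Z, -5*5)*(-17191) = √((-20)² + (-5*5)²)*(-17191) = √(400 + (-25)²)*(-17191) = √(400 + 625)*(-17191) = √1025*(-17191) = (5*√41)*(-17191) = -85955*√41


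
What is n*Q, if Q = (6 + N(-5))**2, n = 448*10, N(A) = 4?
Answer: 448000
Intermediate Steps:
n = 4480
Q = 100 (Q = (6 + 4)**2 = 10**2 = 100)
n*Q = 4480*100 = 448000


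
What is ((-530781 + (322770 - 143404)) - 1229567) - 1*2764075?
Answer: -4345057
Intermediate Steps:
((-530781 + (322770 - 143404)) - 1229567) - 1*2764075 = ((-530781 + 179366) - 1229567) - 2764075 = (-351415 - 1229567) - 2764075 = -1580982 - 2764075 = -4345057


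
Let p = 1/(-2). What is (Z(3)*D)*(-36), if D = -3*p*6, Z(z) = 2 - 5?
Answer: 972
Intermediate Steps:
p = -1/2 ≈ -0.50000
Z(z) = -3
D = 9 (D = -3*(-1/2)*6 = (3/2)*6 = 9)
(Z(3)*D)*(-36) = -3*9*(-36) = -27*(-36) = 972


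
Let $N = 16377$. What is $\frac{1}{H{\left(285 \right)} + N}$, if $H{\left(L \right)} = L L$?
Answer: $\frac{1}{97602} \approx 1.0246 \cdot 10^{-5}$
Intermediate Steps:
$H{\left(L \right)} = L^{2}$
$\frac{1}{H{\left(285 \right)} + N} = \frac{1}{285^{2} + 16377} = \frac{1}{81225 + 16377} = \frac{1}{97602}$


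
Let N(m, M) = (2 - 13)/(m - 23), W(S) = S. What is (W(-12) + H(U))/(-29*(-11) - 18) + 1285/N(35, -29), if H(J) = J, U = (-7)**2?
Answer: -4641013/3311 ≈ -1401.7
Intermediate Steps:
U = 49
N(m, M) = -11/(-23 + m)
(W(-12) + H(U))/(-29*(-11) - 18) + 1285/N(35, -29) = (-12 + 49)/(-29*(-11) - 18) + 1285/((-11/(-23 + 35))) = 37/(319 - 18) + 1285/((-11/12)) = 37/301 + 1285/((-11*1/12)) = 37*(1/301) + 1285/(-11/12) = 37/301 + 1285*(-12/11) = 37/301 - 15420/11 = -4641013/3311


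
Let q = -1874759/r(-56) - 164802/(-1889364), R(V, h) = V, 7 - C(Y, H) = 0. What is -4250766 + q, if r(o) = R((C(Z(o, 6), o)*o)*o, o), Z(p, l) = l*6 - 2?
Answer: -14692117693535185/3456276544 ≈ -4.2508e+6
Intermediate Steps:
Z(p, l) = -2 + 6*l (Z(p, l) = 6*l - 2 = -2 + 6*l)
C(Y, H) = 7 (C(Y, H) = 7 - 1*0 = 7 + 0 = 7)
r(o) = 7*o² (r(o) = (7*o)*o = 7*o²)
q = -294873702481/3456276544 (q = -1874759/(7*(-56)²) - 164802/(-1889364) = -1874759/(7*3136) - 164802*(-1/1889364) = -1874759/21952 + 27467/314894 = -294873702481/3456276544 ≈ -85.315)
-4250766 + q = -4250766 - 294873702481/3456276544 = -14692117693535185/3456276544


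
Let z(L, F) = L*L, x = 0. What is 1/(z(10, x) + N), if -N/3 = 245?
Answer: -1/635 ≈ -0.0015748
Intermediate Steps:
N = -735 (N = -3*245 = -735)
z(L, F) = L²
1/(z(10, x) + N) = 1/(10² - 735) = 1/(100 - 735) = 1/(-635) = -1/635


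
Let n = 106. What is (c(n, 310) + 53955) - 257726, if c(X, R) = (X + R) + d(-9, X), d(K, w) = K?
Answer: -203364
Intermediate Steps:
c(X, R) = -9 + R + X (c(X, R) = (X + R) - 9 = (R + X) - 9 = -9 + R + X)
(c(n, 310) + 53955) - 257726 = ((-9 + 310 + 106) + 53955) - 257726 = (407 + 53955) - 257726 = 54362 - 257726 = -203364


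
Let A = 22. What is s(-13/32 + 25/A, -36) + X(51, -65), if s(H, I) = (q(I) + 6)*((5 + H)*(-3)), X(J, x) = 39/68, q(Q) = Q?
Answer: 1544721/2992 ≈ 516.28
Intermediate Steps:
X(J, x) = 39/68 (X(J, x) = 39*(1/68) = 39/68)
s(H, I) = (-15 - 3*H)*(6 + I) (s(H, I) = (I + 6)*((5 + H)*(-3)) = (6 + I)*(-15 - 3*H) = (-15 - 3*H)*(6 + I))
s(-13/32 + 25/A, -36) + X(51, -65) = (-90 - 18*(-13/32 + 25/22) - 15*(-36) - 3*(-13/32 + 25/22)*(-36)) + 39/68 = (-90 - 18*(-13*1/32 + 25*(1/22)) + 540 - 3*(-13*1/32 + 25*(1/22))*(-36)) + 39/68 = (-90 - 18*(-13/32 + 25/22) + 540 - 3*(-13/32 + 25/22)*(-36)) + 39/68 = (-90 - 18*257/352 + 540 - 3*257/352*(-36)) + 39/68 = (-90 - 2313/176 + 540 + 6939/88) + 39/68 = 90765/176 + 39/68 = 1544721/2992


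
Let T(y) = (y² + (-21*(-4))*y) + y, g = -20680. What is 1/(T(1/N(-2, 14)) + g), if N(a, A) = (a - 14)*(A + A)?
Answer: -200704/4150596799 ≈ -4.8355e-5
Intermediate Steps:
N(a, A) = 2*A*(-14 + a) (N(a, A) = (-14 + a)*(2*A) = 2*A*(-14 + a))
T(y) = y² + 85*y (T(y) = (y² + 84*y) + y = y² + 85*y)
1/(T(1/N(-2, 14)) + g) = 1/((85 + 1/(2*14*(-14 - 2)))/((2*14*(-14 - 2))) - 20680) = 1/((85 + 1/(2*14*(-16)))/((2*14*(-16))) - 20680) = 1/((85 + 1/(-448))/(-448) - 20680) = 1/(-(85 - 1/448)/448 - 20680) = 1/(-1/448*38079/448 - 20680) = 1/(-38079/200704 - 20680) = 1/(-4150596799/200704) = -200704/4150596799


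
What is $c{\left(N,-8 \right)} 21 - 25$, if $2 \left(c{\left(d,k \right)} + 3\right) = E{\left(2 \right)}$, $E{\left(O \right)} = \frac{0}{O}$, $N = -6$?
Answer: $-88$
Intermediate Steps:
$E{\left(O \right)} = 0$
$c{\left(d,k \right)} = -3$ ($c{\left(d,k \right)} = -3 + \frac{1}{2} \cdot 0 = -3 + 0 = -3$)
$c{\left(N,-8 \right)} 21 - 25 = \left(-3\right) 21 - 25 = -63 - 25 = -88$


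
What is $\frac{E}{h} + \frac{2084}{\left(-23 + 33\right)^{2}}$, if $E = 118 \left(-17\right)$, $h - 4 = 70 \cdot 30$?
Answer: $\frac{523017}{26300} \approx 19.887$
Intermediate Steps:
$h = 2104$ ($h = 4 + 70 \cdot 30 = 4 + 2100 = 2104$)
$E = -2006$
$\frac{E}{h} + \frac{2084}{\left(-23 + 33\right)^{2}} = - \frac{2006}{2104} + \frac{2084}{\left(-23 + 33\right)^{2}} = \left(-2006\right) \frac{1}{2104} + \frac{2084}{10^{2}} = - \frac{1003}{1052} + \frac{2084}{100} = - \frac{1003}{1052} + 2084 \cdot \frac{1}{100} = - \frac{1003}{1052} + \frac{521}{25} = \frac{523017}{26300}$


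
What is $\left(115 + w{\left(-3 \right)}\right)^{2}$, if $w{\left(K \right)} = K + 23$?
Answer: $18225$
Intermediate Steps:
$w{\left(K \right)} = 23 + K$
$\left(115 + w{\left(-3 \right)}\right)^{2} = \left(115 + \left(23 - 3\right)\right)^{2} = \left(115 + 20\right)^{2} = 135^{2} = 18225$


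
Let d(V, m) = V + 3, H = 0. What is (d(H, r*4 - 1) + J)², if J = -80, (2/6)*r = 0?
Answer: 5929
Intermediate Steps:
r = 0 (r = 3*0 = 0)
d(V, m) = 3 + V
(d(H, r*4 - 1) + J)² = ((3 + 0) - 80)² = (3 - 80)² = (-77)² = 5929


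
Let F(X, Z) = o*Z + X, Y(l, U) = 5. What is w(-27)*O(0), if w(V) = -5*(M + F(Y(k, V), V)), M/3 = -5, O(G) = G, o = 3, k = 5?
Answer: 0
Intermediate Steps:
M = -15 (M = 3*(-5) = -15)
F(X, Z) = X + 3*Z (F(X, Z) = 3*Z + X = X + 3*Z)
w(V) = 50 - 15*V (w(V) = -5*(-15 + (5 + 3*V)) = -5*(-10 + 3*V) = 50 - 15*V)
w(-27)*O(0) = (50 - 15*(-27))*0 = (50 + 405)*0 = 455*0 = 0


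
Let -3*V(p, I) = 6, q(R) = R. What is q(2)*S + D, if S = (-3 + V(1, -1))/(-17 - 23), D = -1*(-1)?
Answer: 5/4 ≈ 1.2500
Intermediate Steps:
D = 1
V(p, I) = -2 (V(p, I) = -⅓*6 = -2)
S = ⅛ (S = (-3 - 2)/(-17 - 23) = -5/(-40) = -5*(-1/40) = ⅛ ≈ 0.12500)
q(2)*S + D = 2*(⅛) + 1 = ¼ + 1 = 5/4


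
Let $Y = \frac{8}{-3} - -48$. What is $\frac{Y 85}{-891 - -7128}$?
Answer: $\frac{11560}{18711} \approx 0.61782$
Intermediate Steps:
$Y = \frac{136}{3}$ ($Y = 8 \left(- \frac{1}{3}\right) + 48 = - \frac{8}{3} + 48 = \frac{136}{3} \approx 45.333$)
$\frac{Y 85}{-891 - -7128} = \frac{\frac{136}{3} \cdot 85}{-891 - -7128} = \frac{11560}{3 \left(-891 + 7128\right)} = \frac{11560}{3 \cdot 6237} = \frac{11560}{3} \cdot \frac{1}{6237} = \frac{11560}{18711}$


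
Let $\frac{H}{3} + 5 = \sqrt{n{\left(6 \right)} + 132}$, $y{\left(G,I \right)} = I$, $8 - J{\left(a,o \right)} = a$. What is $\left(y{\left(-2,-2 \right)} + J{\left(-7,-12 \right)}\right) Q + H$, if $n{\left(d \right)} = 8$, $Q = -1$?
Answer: $-28 + 6 \sqrt{35} \approx 7.4965$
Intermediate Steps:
$J{\left(a,o \right)} = 8 - a$
$H = -15 + 6 \sqrt{35}$ ($H = -15 + 3 \sqrt{8 + 132} = -15 + 3 \sqrt{140} = -15 + 3 \cdot 2 \sqrt{35} = -15 + 6 \sqrt{35} \approx 20.496$)
$\left(y{\left(-2,-2 \right)} + J{\left(-7,-12 \right)}\right) Q + H = \left(-2 + \left(8 - -7\right)\right) \left(-1\right) - \left(15 - 6 \sqrt{35}\right) = \left(-2 + \left(8 + 7\right)\right) \left(-1\right) - \left(15 - 6 \sqrt{35}\right) = \left(-2 + 15\right) \left(-1\right) - \left(15 - 6 \sqrt{35}\right) = 13 \left(-1\right) - \left(15 - 6 \sqrt{35}\right) = -13 - \left(15 - 6 \sqrt{35}\right) = -28 + 6 \sqrt{35}$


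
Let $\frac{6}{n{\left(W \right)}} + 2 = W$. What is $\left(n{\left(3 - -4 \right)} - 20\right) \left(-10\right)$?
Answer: $188$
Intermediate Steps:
$n{\left(W \right)} = \frac{6}{-2 + W}$
$\left(n{\left(3 - -4 \right)} - 20\right) \left(-10\right) = \left(\frac{6}{-2 + \left(3 - -4\right)} - 20\right) \left(-10\right) = \left(\frac{6}{-2 + \left(3 + 4\right)} - 20\right) \left(-10\right) = \left(\frac{6}{-2 + 7} - 20\right) \left(-10\right) = \left(\frac{6}{5} - 20\right) \left(-10\right) = \left(- \frac{94}{5}\right) \left(-10\right) = 188$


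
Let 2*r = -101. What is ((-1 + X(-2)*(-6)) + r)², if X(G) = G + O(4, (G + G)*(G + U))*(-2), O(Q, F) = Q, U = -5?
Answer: 289/4 ≈ 72.250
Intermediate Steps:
r = -101/2 (r = (½)*(-101) = -101/2 ≈ -50.500)
X(G) = -8 + G (X(G) = G + 4*(-2) = G - 8 = -8 + G)
((-1 + X(-2)*(-6)) + r)² = ((-1 + (-8 - 2)*(-6)) - 101/2)² = ((-1 - 10*(-6)) - 101/2)² = ((-1 + 60) - 101/2)² = (59 - 101/2)² = (17/2)² = 289/4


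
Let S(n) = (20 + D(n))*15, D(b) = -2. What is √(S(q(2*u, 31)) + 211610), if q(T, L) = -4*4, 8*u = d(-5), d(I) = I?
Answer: 2*√52970 ≈ 460.30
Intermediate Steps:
u = -5/8 (u = (⅛)*(-5) = -5/8 ≈ -0.62500)
q(T, L) = -16
S(n) = 270 (S(n) = (20 - 2)*15 = 18*15 = 270)
√(S(q(2*u, 31)) + 211610) = √(270 + 211610) = √211880 = 2*√52970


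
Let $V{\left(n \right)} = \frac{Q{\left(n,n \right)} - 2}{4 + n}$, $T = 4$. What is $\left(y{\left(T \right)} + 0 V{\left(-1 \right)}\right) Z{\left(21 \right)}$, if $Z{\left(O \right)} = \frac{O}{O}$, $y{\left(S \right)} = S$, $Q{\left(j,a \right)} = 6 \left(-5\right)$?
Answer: $4$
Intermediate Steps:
$Q{\left(j,a \right)} = -30$
$V{\left(n \right)} = - \frac{32}{4 + n}$ ($V{\left(n \right)} = \frac{-30 - 2}{4 + n} = - \frac{32}{4 + n}$)
$Z{\left(O \right)} = 1$
$\left(y{\left(T \right)} + 0 V{\left(-1 \right)}\right) Z{\left(21 \right)} = \left(4 + 0 \left(- \frac{32}{4 - 1}\right)\right) 1 = \left(4 + 0 \left(- \frac{32}{3}\right)\right) 1 = \left(4 + 0\right) 1 = 4 \cdot 1 = 4$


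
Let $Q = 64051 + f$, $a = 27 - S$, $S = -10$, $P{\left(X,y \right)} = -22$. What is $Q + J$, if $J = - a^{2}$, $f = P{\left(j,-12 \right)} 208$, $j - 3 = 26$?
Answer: $58106$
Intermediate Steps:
$j = 29$ ($j = 3 + 26 = 29$)
$f = -4576$ ($f = \left(-22\right) 208 = -4576$)
$a = 37$ ($a = 27 - -10 = 27 + 10 = 37$)
$Q = 59475$ ($Q = 64051 - 4576 = 59475$)
$J = -1369$ ($J = - 37^{2} = \left(-1\right) 1369 = -1369$)
$Q + J = 59475 - 1369 = 58106$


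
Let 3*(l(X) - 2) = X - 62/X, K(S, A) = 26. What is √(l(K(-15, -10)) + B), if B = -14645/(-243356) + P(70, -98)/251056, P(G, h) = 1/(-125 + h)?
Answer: √64814649805873550468554383/2554575828324 ≈ 3.1515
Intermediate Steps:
l(X) = 2 - 62/(3*X) + X/3 (l(X) = 2 + (X - 62/X)/3 = 2 + (-62/(3*X) + X/3) = 2 - 62/(3*X) + X/3)
B = 204976807101/3406101104432 (B = -14645/(-243356) + 1/(-125 - 98*251056) = -14645*(-1/243356) + (1/251056)/(-223) = 14645/243356 - 1/223*1/251056 = 14645/243356 - 1/55985488 = 204976807101/3406101104432 ≈ 0.060179)
√(l(K(-15, -10)) + B) = √((⅓)*(-62 + 26*(6 + 26))/26 + 204976807101/3406101104432) = √((⅓)*(1/26)*(-62 + 26*32) + 204976807101/3406101104432) = √((⅓)*(1/26)*(-62 + 832) + 204976807101/3406101104432) = √((⅓)*(1/26)*770 + 204976807101/3406101104432) = √(385/39 + 204976807101/3406101104432) = √(101487924667943/10218303313296) = √64814649805873550468554383/2554575828324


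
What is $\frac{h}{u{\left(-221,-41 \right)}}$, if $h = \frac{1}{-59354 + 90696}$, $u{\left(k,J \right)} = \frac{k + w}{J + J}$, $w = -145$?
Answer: $\frac{41}{5735586} \approx 7.1484 \cdot 10^{-6}$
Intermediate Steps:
$u{\left(k,J \right)} = \frac{-145 + k}{2 J}$ ($u{\left(k,J \right)} = \frac{k - 145}{J + J} = \frac{-145 + k}{2 J}$)
$h = \frac{1}{31342} \approx 3.1906 \cdot 10^{-5}$
$\frac{h}{u{\left(-221,-41 \right)}} = \frac{1}{31342 \frac{-145 - 221}{2 \left(-41\right)}} = \frac{1}{31342 \cdot \frac{1}{2} \left(- \frac{1}{41}\right) \left(-366\right)} = \frac{1}{31342 \cdot \frac{183}{41}} = \frac{1}{31342} \cdot \frac{41}{183} = \frac{41}{5735586}$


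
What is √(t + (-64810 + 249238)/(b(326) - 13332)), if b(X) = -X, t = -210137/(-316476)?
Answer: I*√1665845743841406049/360202434 ≈ 3.5832*I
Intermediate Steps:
t = 210137/316476 (t = -210137*(-1/316476) = 210137/316476 ≈ 0.66399)
√(t + (-64810 + 249238)/(b(326) - 13332)) = √(210137/316476 + (-64810 + 249238)/(-1*326 - 13332)) = √(210137/316476 + 184428/(-326 - 13332)) = √(210137/316476 + 184428/(-13658)) = √(210137/316476 + 184428*(-1/13658)) = √(210137/316476 - 92214/6829) = √(-27748492291/2161214604) = I*√1665845743841406049/360202434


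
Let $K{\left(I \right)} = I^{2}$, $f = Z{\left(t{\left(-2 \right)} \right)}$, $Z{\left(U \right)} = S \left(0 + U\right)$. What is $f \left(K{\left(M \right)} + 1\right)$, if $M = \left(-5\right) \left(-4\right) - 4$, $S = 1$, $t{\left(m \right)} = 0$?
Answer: $0$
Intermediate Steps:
$Z{\left(U \right)} = U$ ($Z{\left(U \right)} = 1 \left(0 + U\right) = 1 U = U$)
$f = 0$
$M = 16$ ($M = 20 - 4 = 16$)
$f \left(K{\left(M \right)} + 1\right) = 0 \left(16^{2} + 1\right) = 0 \left(256 + 1\right) = 0 \cdot 257 = 0$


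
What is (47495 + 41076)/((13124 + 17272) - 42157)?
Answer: -88571/11761 ≈ -7.5309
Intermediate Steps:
(47495 + 41076)/((13124 + 17272) - 42157) = 88571/(30396 - 42157) = 88571/(-11761) = 88571*(-1/11761) = -88571/11761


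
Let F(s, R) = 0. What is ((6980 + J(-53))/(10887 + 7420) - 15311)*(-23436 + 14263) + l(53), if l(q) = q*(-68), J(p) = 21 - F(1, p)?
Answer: 2571047730920/18307 ≈ 1.4044e+8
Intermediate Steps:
J(p) = 21 (J(p) = 21 - 1*0 = 21 + 0 = 21)
l(q) = -68*q
((6980 + J(-53))/(10887 + 7420) - 15311)*(-23436 + 14263) + l(53) = ((6980 + 21)/(10887 + 7420) - 15311)*(-23436 + 14263) - 68*53 = (7001/18307 - 15311)*(-9173) - 3604 = -280291476/18307*(-9173) - 3604 = 2571113709348/18307 - 3604 = 2571047730920/18307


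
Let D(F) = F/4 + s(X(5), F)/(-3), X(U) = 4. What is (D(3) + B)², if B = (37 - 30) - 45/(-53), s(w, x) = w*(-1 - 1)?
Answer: 51337225/404496 ≈ 126.92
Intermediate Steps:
s(w, x) = -2*w (s(w, x) = w*(-2) = -2*w)
D(F) = 8/3 + F/4 (D(F) = F/4 - 2*4/(-3) = F*(¼) - 8*(-⅓) = F/4 + 8/3 = 8/3 + F/4)
B = 416/53 (B = 7 - 45*(-1)/53 = 7 - 1*(-45/53) = 7 + 45/53 = 416/53 ≈ 7.8491)
(D(3) + B)² = ((8/3 + (¼)*3) + 416/53)² = ((8/3 + ¾) + 416/53)² = (41/12 + 416/53)² = (7165/636)² = 51337225/404496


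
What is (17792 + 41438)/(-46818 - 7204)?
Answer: -29615/27011 ≈ -1.0964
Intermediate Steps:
(17792 + 41438)/(-46818 - 7204) = 59230/(-54022) = 59230*(-1/54022) = -29615/27011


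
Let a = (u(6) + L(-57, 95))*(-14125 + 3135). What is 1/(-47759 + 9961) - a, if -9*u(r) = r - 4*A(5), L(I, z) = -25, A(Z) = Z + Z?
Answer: -79341403829/340182 ≈ -2.3323e+5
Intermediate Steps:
A(Z) = 2*Z
u(r) = 40/9 - r/9 (u(r) = -(r - 8*5)/9 = -(r - 4*10)/9 = -(r - 40)/9 = -(-40 + r)/9 = 40/9 - r/9)
a = 2099090/9 (a = ((40/9 - ⅑*6) - 25)*(-14125 + 3135) = ((40/9 - ⅔) - 25)*(-10990) = (34/9 - 25)*(-10990) = -191/9*(-10990) = 2099090/9 ≈ 2.3323e+5)
1/(-47759 + 9961) - a = 1/(-47759 + 9961) - 1*2099090/9 = 1/(-37798) - 2099090/9 = -1/37798 - 2099090/9 = -79341403829/340182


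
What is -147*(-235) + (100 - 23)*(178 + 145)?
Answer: 59416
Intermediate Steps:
-147*(-235) + (100 - 23)*(178 + 145) = 34545 + 77*323 = 34545 + 24871 = 59416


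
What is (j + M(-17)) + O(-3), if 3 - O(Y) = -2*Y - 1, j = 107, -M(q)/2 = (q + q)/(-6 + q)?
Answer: 2347/23 ≈ 102.04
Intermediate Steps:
M(q) = -4*q/(-6 + q) (M(q) = -2*(q + q)/(-6 + q) = -2*2*q/(-6 + q) = -4*q/(-6 + q))
O(Y) = 4 + 2*Y (O(Y) = 3 - (-2*Y - 1) = 3 - (-1 - 2*Y) = 3 + (1 + 2*Y) = 4 + 2*Y)
(j + M(-17)) + O(-3) = (107 - 4*(-17)/(-6 - 17)) + (4 + 2*(-3)) = (107 - 4*(-17)/(-23)) + (4 - 6) = (107 - 4*(-17)*(-1/23)) - 2 = (107 - 68/23) - 2 = 2393/23 - 2 = 2347/23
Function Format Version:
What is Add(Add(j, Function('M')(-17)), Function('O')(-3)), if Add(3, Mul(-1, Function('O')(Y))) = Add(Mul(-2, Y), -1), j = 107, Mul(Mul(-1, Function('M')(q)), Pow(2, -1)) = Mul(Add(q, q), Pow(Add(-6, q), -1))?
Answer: Rational(2347, 23) ≈ 102.04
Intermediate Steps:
Function('M')(q) = Mul(-4, q, Pow(Add(-6, q), -1)) (Function('M')(q) = Mul(-2, Mul(Add(q, q), Pow(Add(-6, q), -1))) = Mul(-2, Mul(Mul(2, q), Pow(Add(-6, q), -1))) = Mul(-2, Mul(2, q, Pow(Add(-6, q), -1))) = Mul(-4, q, Pow(Add(-6, q), -1)))
Function('O')(Y) = Add(4, Mul(2, Y)) (Function('O')(Y) = Add(3, Mul(-1, Add(Mul(-2, Y), -1))) = Add(3, Mul(-1, Add(-1, Mul(-2, Y)))) = Add(3, Add(1, Mul(2, Y))) = Add(4, Mul(2, Y)))
Add(Add(j, Function('M')(-17)), Function('O')(-3)) = Add(Add(107, Mul(-4, -17, Pow(Add(-6, -17), -1))), Add(4, Mul(2, -3))) = Add(Add(107, Mul(-4, -17, Pow(-23, -1))), Add(4, -6)) = Add(Add(107, Mul(-4, -17, Rational(-1, 23))), -2) = Add(Add(107, Rational(-68, 23)), -2) = Add(Rational(2393, 23), -2) = Rational(2347, 23)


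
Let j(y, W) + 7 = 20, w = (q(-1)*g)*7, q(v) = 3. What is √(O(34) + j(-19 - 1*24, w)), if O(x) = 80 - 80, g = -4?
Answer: √13 ≈ 3.6056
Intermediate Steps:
w = -84 (w = (3*(-4))*7 = -12*7 = -84)
j(y, W) = 13 (j(y, W) = -7 + 20 = 13)
O(x) = 0
√(O(34) + j(-19 - 1*24, w)) = √(0 + 13) = √13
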